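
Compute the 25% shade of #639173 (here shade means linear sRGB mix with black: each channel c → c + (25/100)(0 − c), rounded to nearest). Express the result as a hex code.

#639173 is rgb(99, 145, 115).
A 25% shade moves each channel 25% toward 0:
  R: 99 + 0.25×(0−99) = 99 − 24.75 = 74.25 → 74
  G: 145 + 0.25×(0−145) = 145 − 36.25 = 108.75 → 109
  B: 115 + 0.25×(0−115) = 115 − 28.75 = 86.25 → 86
rgb(74, 109, 86) = #4A6D56.

#4A6D56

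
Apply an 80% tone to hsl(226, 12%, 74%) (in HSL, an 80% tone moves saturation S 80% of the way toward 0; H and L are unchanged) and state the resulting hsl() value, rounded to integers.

hsl(226, 2%, 74%)

S moves 80% from 12 toward 0: 12 − 9.6 = 2.4 → 2.
H and L are unchanged.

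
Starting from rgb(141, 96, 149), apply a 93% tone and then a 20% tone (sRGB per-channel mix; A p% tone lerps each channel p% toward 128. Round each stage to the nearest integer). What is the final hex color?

Per channel, c → c + 0.93(128 − c):
  R: 141 + 0.93×(128−141) = 141 − 12.09 = 128.91 → 129
  G: 96 + 0.93×(128−96) = 96 + 29.76 = 125.76 → 126
  B: 149 + 0.93×(128−149) = 149 − 19.53 = 129.47 → 129
After the tone: rgb(129, 126, 129) = #817e81.
A 20% tone moves each channel 20% toward 128:
  R: 129 + 0.2×(128−129) = 129 − 0.2 = 128.8 → 129
  G: 126 + 0.4 = 126.4 → 126
  B: 129 − 0.2 = 128.8 → 129
rgb(129, 126, 129) = #817e81.

#817e81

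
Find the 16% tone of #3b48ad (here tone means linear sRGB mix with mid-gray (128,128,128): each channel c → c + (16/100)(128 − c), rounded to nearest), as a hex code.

#4651a6

#3b48ad is rgb(59, 72, 173).
Per channel, c → c + 0.16(128 − c):
  R: 59 + 11.04 = 70.04 → 70
  G: 72 + 8.96 = 80.96 → 81
  B: 173 + 0.16×(128−173) = 173 − 7.2 = 165.8 → 166
rgb(70, 81, 166) = #4651a6.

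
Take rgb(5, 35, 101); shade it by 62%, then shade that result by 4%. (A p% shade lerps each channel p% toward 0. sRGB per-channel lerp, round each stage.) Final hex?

#020C24

Lerp each channel 62% toward 0:
  R: 5 + 0.62×(0−5) = 5 − 3.1 = 1.9 → 2
  G: 35 + 0.62×(0−35) = 35 − 21.7 = 13.3 → 13
  B: 101 + 0.62×(0−101) = 101 − 62.62 = 38.38 → 38
After the shade: rgb(2, 13, 38) = #020D26.
Per channel, c → c + 0.04(0 − c):
  R: 2 − 0.08 = 1.92 → 2
  G: 13 − 0.52 = 12.48 → 12
  B: 38 − 1.52 = 36.48 → 36
rgb(2, 12, 36) = #020C24.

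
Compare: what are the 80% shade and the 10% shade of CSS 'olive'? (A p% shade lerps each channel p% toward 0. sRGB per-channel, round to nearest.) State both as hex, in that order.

#1A1A00, #737300

CSS olive is rgb(128, 128, 0).
80% shade:
  R: 128 + 0.8×(0−128) = 128 − 102.4 = 25.6 → 26
  G: 128 + 0.8×(0−128) = 128 − 102.4 = 25.6 → 26
  B: 0 + 0 = 0 → 0
  → #1A1A00
10% shade:
  R: 128 + 0.1×(0−128) = 128 − 12.8 = 115.2 → 115
  G: 128 + 0.1×(0−128) = 128 − 12.8 = 115.2 → 115
  B: 0 + 0.1×(0−0) = 0 + 0 = 0 → 0
  → #737300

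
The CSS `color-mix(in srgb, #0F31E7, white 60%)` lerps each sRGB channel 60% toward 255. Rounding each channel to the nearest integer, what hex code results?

#9FADF5

#0F31E7 is rgb(15, 49, 231).
A 60% tint moves each channel 60% toward 255:
  R: 15 + 0.6×(255−15) = 15 + 144 = 159 → 159
  G: 49 + 0.6×(255−49) = 49 + 123.6 = 172.6 → 173
  B: 231 + 14.4 = 245.4 → 245
rgb(159, 173, 245) = #9FADF5.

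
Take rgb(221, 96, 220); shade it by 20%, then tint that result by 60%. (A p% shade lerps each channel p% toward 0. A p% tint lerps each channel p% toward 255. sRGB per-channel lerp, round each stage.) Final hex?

#E0B8DF

Lerp each channel 20% toward 0:
  R: 221 + 0.2×(0−221) = 221 − 44.2 = 176.8 → 177
  G: 96 − 19.2 = 76.8 → 77
  B: 220 − 44 = 176 → 176
After the shade: rgb(177, 77, 176) = #B14DB0.
Per channel, c → c + 0.6(255 − c):
  R: 177 + 0.6×(255−177) = 177 + 46.8 = 223.8 → 224
  G: 77 + 106.8 = 183.8 → 184
  B: 176 + 0.6×(255−176) = 176 + 47.4 = 223.4 → 223
rgb(224, 184, 223) = #E0B8DF.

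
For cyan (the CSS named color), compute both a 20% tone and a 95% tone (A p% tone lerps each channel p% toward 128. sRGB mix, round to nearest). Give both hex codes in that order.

CSS cyan is rgb(0, 255, 255).
20% tone:
  R: 0 + 25.6 = 25.6 → 26
  G: 255 + 0.2×(128−255) = 255 − 25.4 = 229.6 → 230
  B: 255 + 0.2×(128−255) = 255 − 25.4 = 229.6 → 230
  → #1ae6e6
95% tone:
  R: 0 + 121.6 = 121.6 → 122
  G: 255 + 0.95×(128−255) = 255 − 120.65 = 134.35 → 134
  B: 255 − 120.65 = 134.35 → 134
  → #7a8686

#1ae6e6, #7a8686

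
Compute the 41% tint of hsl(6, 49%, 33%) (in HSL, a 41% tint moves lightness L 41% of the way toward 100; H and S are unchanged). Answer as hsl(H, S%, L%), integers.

hsl(6, 49%, 60%)

L moves 41% from 33 toward 100: 33 + 27.47 = 60.47 → 60.
H and S are unchanged.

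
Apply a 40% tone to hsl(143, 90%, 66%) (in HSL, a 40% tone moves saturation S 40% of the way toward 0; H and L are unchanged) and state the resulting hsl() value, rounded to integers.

S moves 40% from 90 toward 0: 90 − 36 = 54 → 54.
H and L are unchanged.

hsl(143, 54%, 66%)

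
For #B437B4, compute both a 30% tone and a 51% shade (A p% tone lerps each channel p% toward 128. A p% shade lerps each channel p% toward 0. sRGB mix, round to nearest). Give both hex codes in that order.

#A44DA4, #581B58

#B437B4 is rgb(180, 55, 180).
30% tone:
  R: 180 + 0.3×(128−180) = 180 − 15.6 = 164.4 → 164
  G: 55 + 21.9 = 76.9 → 77
  B: 180 + 0.3×(128−180) = 180 − 15.6 = 164.4 → 164
  → #A44DA4
51% shade:
  R: 180 − 91.8 = 88.2 → 88
  G: 55 − 28.05 = 26.95 → 27
  B: 180 + 0.51×(0−180) = 180 − 91.8 = 88.2 → 88
  → #581B58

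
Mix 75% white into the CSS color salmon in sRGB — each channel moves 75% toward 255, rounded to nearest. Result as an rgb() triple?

CSS salmon is rgb(250, 128, 114).
Lerp each channel 75% toward 255:
  R: 250 + 0.75×(255−250) = 250 + 3.75 = 253.75 → 254
  G: 128 + 95.25 = 223.25 → 223
  B: 114 + 105.75 = 219.75 → 220

rgb(254, 223, 220)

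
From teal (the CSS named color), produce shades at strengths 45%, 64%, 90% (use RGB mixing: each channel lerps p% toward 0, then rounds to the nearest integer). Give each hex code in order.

CSS teal is rgb(0, 128, 128).
45%: (0→0, 128 − 57.6 = 70.4→70, 128 − 57.6 = 70.4→70) → #004646
64%: (0→0, 128 − 81.92 = 46.08→46, 128 − 81.92 = 46.08→46) → #002e2e
90%: (0→0, 128 − 115.2 = 12.8→13, 128 − 115.2 = 12.8→13) → #000d0d

#004646, #002e2e, #000d0d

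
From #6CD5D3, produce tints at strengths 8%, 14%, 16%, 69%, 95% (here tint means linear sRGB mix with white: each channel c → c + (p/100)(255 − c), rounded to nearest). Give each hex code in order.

#78D8D7, #81DBD9, #84DCDA, #D1F2F1, #F8FDFD

#6CD5D3 is rgb(108, 213, 211).
8%: (108 + 11.76 = 119.76→120, 213 + 3.36 = 216.36→216, 211 + 3.52 = 214.52→215) → #78D8D7
14%: (108 + 20.58 = 128.58→129, 213 + 5.88 = 218.88→219, 211 + 6.16 = 217.16→217) → #81DBD9
16%: (108 + 23.52 = 131.52→132, 213 + 6.72 = 219.72→220, 211 + 7.04 = 218.04→218) → #84DCDA
69%: (108 + 101.43 = 209.43→209, 213 + 28.98 = 241.98→242, 211 + 30.36 = 241.36→241) → #D1F2F1
95%: (108 + 139.65 = 247.65→248, 213 + 39.9 = 252.9→253, 211 + 41.8 = 252.8→253) → #F8FDFD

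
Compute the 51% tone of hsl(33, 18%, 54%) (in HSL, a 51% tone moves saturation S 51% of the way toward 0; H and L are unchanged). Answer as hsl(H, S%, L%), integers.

S moves 51% from 18 toward 0: 18 − 9.18 = 8.82 → 9.
H and L are unchanged.

hsl(33, 9%, 54%)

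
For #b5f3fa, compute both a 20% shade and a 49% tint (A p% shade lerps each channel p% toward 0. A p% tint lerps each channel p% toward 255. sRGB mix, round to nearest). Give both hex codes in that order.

#b5f3fa is rgb(181, 243, 250).
20% shade:
  R: 181 − 36.2 = 144.8 → 145
  G: 243 + 0.2×(0−243) = 243 − 48.6 = 194.4 → 194
  B: 250 − 50 = 200 → 200
  → #91c2c8
49% tint:
  R: 181 + 36.26 = 217.26 → 217
  G: 243 + 0.49×(255−243) = 243 + 5.88 = 248.88 → 249
  B: 250 + 2.45 = 252.45 → 252
  → #d9f9fc

#91c2c8, #d9f9fc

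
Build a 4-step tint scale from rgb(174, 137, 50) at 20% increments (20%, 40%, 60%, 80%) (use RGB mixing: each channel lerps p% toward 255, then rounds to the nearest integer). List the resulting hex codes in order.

20%: (174 + 16.2 = 190.2→190, 137 + 23.6 = 160.6→161, 50 + 41 = 91→91) → #bea15b
40%: (174 + 32.4 = 206.4→206, 137 + 47.2 = 184.2→184, 50 + 82 = 132→132) → #ceb884
60%: (174 + 48.6 = 222.6→223, 137 + 70.8 = 207.8→208, 50 + 123 = 173→173) → #dfd0ad
80%: (174 + 64.8 = 238.8→239, 137 + 94.4 = 231.4→231, 50 + 164 = 214→214) → #efe7d6

#bea15b, #ceb884, #dfd0ad, #efe7d6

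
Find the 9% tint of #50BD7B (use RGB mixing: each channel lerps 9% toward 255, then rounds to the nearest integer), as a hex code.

#50BD7B is rgb(80, 189, 123).
Lerp each channel 9% toward 255:
  R: 80 + 0.09×(255−80) = 80 + 15.75 = 95.75 → 96
  G: 189 + 5.94 = 194.94 → 195
  B: 123 + 0.09×(255−123) = 123 + 11.88 = 134.88 → 135
rgb(96, 195, 135) = #60C387.

#60C387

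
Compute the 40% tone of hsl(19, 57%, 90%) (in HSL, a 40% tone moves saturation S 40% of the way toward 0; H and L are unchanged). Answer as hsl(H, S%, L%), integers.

hsl(19, 34%, 90%)

S moves 40% from 57 toward 0: 57 − 22.8 = 34.2 → 34.
H and L are unchanged.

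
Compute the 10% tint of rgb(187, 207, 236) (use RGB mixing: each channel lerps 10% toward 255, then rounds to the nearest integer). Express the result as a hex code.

#C2D4EE

Per channel, c → c + 0.1(255 − c):
  R: 187 + 6.8 = 193.8 → 194
  G: 207 + 0.1×(255−207) = 207 + 4.8 = 211.8 → 212
  B: 236 + 0.1×(255−236) = 236 + 1.9 = 237.9 → 238
rgb(194, 212, 238) = #C2D4EE.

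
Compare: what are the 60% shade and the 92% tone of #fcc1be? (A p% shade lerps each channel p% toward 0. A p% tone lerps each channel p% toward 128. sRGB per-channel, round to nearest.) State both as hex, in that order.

#654d4c, #8a8585

#fcc1be is rgb(252, 193, 190).
60% shade:
  R: 252 + 0.6×(0−252) = 252 − 151.2 = 100.8 → 101
  G: 193 + 0.6×(0−193) = 193 − 115.8 = 77.2 → 77
  B: 190 + 0.6×(0−190) = 190 − 114 = 76 → 76
  → #654d4c
92% tone:
  R: 252 + 0.92×(128−252) = 252 − 114.08 = 137.92 → 138
  G: 193 − 59.8 = 133.2 → 133
  B: 190 − 57.04 = 132.96 → 133
  → #8a8585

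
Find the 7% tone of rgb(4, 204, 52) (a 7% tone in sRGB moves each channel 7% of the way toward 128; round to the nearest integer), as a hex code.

#0dc739

Per channel, c → c + 0.07(128 − c):
  R: 4 + 8.68 = 12.68 → 13
  G: 204 + 0.07×(128−204) = 204 − 5.32 = 198.68 → 199
  B: 52 + 0.07×(128−52) = 52 + 5.32 = 57.32 → 57
rgb(13, 199, 57) = #0dc739.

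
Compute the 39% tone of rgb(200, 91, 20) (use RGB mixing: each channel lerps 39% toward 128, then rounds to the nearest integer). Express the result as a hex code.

#AC693E

Lerp each channel 39% toward 128:
  R: 200 − 28.08 = 171.92 → 172
  G: 91 + 0.39×(128−91) = 91 + 14.43 = 105.43 → 105
  B: 20 + 42.12 = 62.12 → 62
rgb(172, 105, 62) = #AC693E.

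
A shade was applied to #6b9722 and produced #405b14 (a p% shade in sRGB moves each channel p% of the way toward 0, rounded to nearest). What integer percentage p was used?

40%

#6b9722 is rgb(107, 151, 34); #405b14 is rgb(64, 91, 20).
On the G channel (widest range): 91 ≈ 151 + (p/100)(0 − 151), so p ≈ 100×(91 − 151)/(0 − 151) = -6000/-151 = 39.74.
p = 40 reproduces all three channels after rounding.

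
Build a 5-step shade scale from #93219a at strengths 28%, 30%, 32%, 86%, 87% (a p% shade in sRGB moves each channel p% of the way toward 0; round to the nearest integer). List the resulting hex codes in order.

#6a186f, #67176c, #641669, #150516, #130414

#93219a is rgb(147, 33, 154).
28%: (147 − 41.16 = 105.84→106, 33 − 9.24 = 23.76→24, 154 − 43.12 = 110.88→111) → #6a186f
30%: (147 − 44.1 = 102.9→103, 33 − 9.9 = 23.1→23, 154 − 46.2 = 107.8→108) → #67176c
32%: (147 − 47.04 = 99.96→100, 33 − 10.56 = 22.44→22, 154 − 49.28 = 104.72→105) → #641669
86%: (147 − 126.42 = 20.58→21, 33 − 28.38 = 4.62→5, 154 − 132.44 = 21.56→22) → #150516
87%: (147 − 127.89 = 19.11→19, 33 − 28.71 = 4.29→4, 154 − 133.98 = 20.02→20) → #130414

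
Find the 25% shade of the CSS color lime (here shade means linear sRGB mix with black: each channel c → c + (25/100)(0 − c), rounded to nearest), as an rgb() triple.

CSS lime is rgb(0, 255, 0).
A 25% shade moves each channel 25% toward 0:
  R: 0 + 0 = 0 → 0
  G: 255 + 0.25×(0−255) = 255 − 63.75 = 191.25 → 191
  B: 0 + 0 = 0 → 0

rgb(0, 191, 0)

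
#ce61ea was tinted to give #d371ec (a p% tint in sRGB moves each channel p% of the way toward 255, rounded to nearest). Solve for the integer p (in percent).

10%

#ce61ea is rgb(206, 97, 234); #d371ec is rgb(211, 113, 236).
On the G channel (widest range): 113 ≈ 97 + (p/100)(255 − 97), so p ≈ 100×(113 − 97)/(255 − 97) = 1600/158 = 10.13.
p = 10 reproduces all three channels after rounding.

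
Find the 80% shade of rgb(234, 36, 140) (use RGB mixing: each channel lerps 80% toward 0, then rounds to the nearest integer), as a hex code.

#2F071C

Per channel, c → c + 0.8(0 − c):
  R: 234 − 187.2 = 46.8 → 47
  G: 36 + 0.8×(0−36) = 36 − 28.8 = 7.2 → 7
  B: 140 − 112 = 28 → 28
rgb(47, 7, 28) = #2F071C.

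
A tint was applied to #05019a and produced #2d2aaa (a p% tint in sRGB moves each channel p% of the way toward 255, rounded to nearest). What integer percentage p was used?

#05019a is rgb(5, 1, 154); #2d2aaa is rgb(45, 42, 170).
On the G channel (widest range): 42 ≈ 1 + (p/100)(255 − 1), so p ≈ 100×(42 − 1)/(255 − 1) = 4100/254 = 16.14.
p = 16 reproduces all three channels after rounding.

16%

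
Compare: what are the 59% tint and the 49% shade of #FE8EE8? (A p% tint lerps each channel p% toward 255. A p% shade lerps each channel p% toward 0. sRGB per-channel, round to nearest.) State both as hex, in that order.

#FFD1F6, #824876

#FE8EE8 is rgb(254, 142, 232).
59% tint:
  R: 254 + 0.59 = 254.59 → 255
  G: 142 + 0.59×(255−142) = 142 + 66.67 = 208.67 → 209
  B: 232 + 0.59×(255−232) = 232 + 13.57 = 245.57 → 246
  → #FFD1F6
49% shade:
  R: 254 + 0.49×(0−254) = 254 − 124.46 = 129.54 → 130
  G: 142 + 0.49×(0−142) = 142 − 69.58 = 72.42 → 72
  B: 232 + 0.49×(0−232) = 232 − 113.68 = 118.32 → 118
  → #824876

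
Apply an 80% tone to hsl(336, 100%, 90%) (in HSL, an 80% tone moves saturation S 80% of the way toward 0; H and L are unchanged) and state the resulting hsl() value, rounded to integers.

S moves 80% from 100 toward 0: 100 − 80 = 20 → 20.
H and L are unchanged.

hsl(336, 20%, 90%)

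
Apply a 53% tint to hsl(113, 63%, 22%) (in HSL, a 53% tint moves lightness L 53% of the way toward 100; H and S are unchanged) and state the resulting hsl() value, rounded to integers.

L moves 53% from 22 toward 100: 22 + 41.34 = 63.34 → 63.
H and S are unchanged.

hsl(113, 63%, 63%)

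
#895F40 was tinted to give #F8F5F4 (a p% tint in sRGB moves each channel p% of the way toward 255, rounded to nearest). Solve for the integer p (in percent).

94%

#895F40 is rgb(137, 95, 64); #F8F5F4 is rgb(248, 245, 244).
On the B channel (widest range): 244 ≈ 64 + (p/100)(255 − 64), so p ≈ 100×(244 − 64)/(255 − 64) = 18000/191 = 94.24.
p = 94 reproduces all three channels after rounding.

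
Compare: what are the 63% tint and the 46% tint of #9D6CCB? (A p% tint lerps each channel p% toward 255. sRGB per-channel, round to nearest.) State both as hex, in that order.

#DBC9EC, #CAB0E3

#9D6CCB is rgb(157, 108, 203).
63% tint:
  R: 157 + 61.74 = 218.74 → 219
  G: 108 + 0.63×(255−108) = 108 + 92.61 = 200.61 → 201
  B: 203 + 0.63×(255−203) = 203 + 32.76 = 235.76 → 236
  → #DBC9EC
46% tint:
  R: 157 + 0.46×(255−157) = 157 + 45.08 = 202.08 → 202
  G: 108 + 67.62 = 175.62 → 176
  B: 203 + 23.92 = 226.92 → 227
  → #CAB0E3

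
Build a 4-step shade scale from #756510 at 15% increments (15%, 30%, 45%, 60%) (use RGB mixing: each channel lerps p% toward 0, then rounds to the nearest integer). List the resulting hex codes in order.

#63560e, #52470b, #403809, #2f2806

#756510 is rgb(117, 101, 16).
15%: (117 − 17.55 = 99.45→99, 101 − 15.15 = 85.85→86, 16 − 2.4 = 13.6→14) → #63560e
30%: (117 − 35.1 = 81.9→82, 101 − 30.3 = 70.7→71, 16 − 4.8 = 11.2→11) → #52470b
45%: (117 − 52.65 = 64.35→64, 101 − 45.45 = 55.55→56, 16 − 7.2 = 8.8→9) → #403809
60%: (117 − 70.2 = 46.8→47, 101 − 60.6 = 40.4→40, 16 − 9.6 = 6.4→6) → #2f2806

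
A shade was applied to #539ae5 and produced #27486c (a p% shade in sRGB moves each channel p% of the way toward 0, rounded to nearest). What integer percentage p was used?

53%

#539ae5 is rgb(83, 154, 229); #27486c is rgb(39, 72, 108).
On the B channel (widest range): 108 ≈ 229 + (p/100)(0 − 229), so p ≈ 100×(108 − 229)/(0 − 229) = -12100/-229 = 52.84.
p = 53 reproduces all three channels after rounding.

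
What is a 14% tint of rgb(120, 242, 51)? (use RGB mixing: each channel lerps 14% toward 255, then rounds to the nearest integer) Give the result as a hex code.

#8bf450

Per channel, c → c + 0.14(255 − c):
  R: 120 + 0.14×(255−120) = 120 + 18.9 = 138.9 → 139
  G: 242 + 0.14×(255−242) = 242 + 1.82 = 243.82 → 244
  B: 51 + 0.14×(255−51) = 51 + 28.56 = 79.56 → 80
rgb(139, 244, 80) = #8bf450.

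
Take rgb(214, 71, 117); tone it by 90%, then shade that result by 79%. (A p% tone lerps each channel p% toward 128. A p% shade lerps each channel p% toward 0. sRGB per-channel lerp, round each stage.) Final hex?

Per channel, c → c + 0.9(128 − c):
  R: 214 + 0.9×(128−214) = 214 − 77.4 = 136.6 → 137
  G: 71 + 0.9×(128−71) = 71 + 51.3 = 122.3 → 122
  B: 117 + 9.9 = 126.9 → 127
After the tone: rgb(137, 122, 127) = #897A7F.
Lerp each channel 79% toward 0:
  R: 137 + 0.79×(0−137) = 137 − 108.23 = 28.77 → 29
  G: 122 + 0.79×(0−122) = 122 − 96.38 = 25.62 → 26
  B: 127 + 0.79×(0−127) = 127 − 100.33 = 26.67 → 27
rgb(29, 26, 27) = #1D1A1B.

#1D1A1B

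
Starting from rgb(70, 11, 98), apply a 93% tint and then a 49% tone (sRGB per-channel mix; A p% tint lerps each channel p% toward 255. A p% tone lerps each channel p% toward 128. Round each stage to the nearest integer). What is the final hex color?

Lerp each channel 93% toward 255:
  R: 70 + 0.93×(255−70) = 70 + 172.05 = 242.05 → 242
  G: 11 + 226.92 = 237.92 → 238
  B: 98 + 146.01 = 244.01 → 244
After the tint: rgb(242, 238, 244) = #F2EEF4.
Per channel, c → c + 0.49(128 − c):
  R: 242 + 0.49×(128−242) = 242 − 55.86 = 186.14 → 186
  G: 238 − 53.9 = 184.1 → 184
  B: 244 − 56.84 = 187.16 → 187
rgb(186, 184, 187) = #BAB8BB.

#BAB8BB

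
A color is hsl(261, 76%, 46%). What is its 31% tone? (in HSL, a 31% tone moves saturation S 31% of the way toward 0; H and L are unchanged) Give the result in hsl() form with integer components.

hsl(261, 52%, 46%)

S moves 31% from 76 toward 0: 76 − 23.56 = 52.44 → 52.
H and L are unchanged.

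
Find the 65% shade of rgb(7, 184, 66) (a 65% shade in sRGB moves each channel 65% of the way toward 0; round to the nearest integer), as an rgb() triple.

Per channel, c → c + 0.65(0 − c):
  R: 7 + 0.65×(0−7) = 7 − 4.55 = 2.45 → 2
  G: 184 + 0.65×(0−184) = 184 − 119.6 = 64.4 → 64
  B: 66 − 42.9 = 23.1 → 23

rgb(2, 64, 23)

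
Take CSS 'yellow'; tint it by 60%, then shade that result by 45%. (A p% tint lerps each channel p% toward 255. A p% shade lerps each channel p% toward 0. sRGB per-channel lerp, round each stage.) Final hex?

CSS yellow is rgb(255, 255, 0).
A 60% tint moves each channel 60% toward 255:
  R: 255 + 0 = 255 → 255
  G: 255 + 0.6×(255−255) = 255 + 0 = 255 → 255
  B: 0 + 0.6×(255−0) = 0 + 153 = 153 → 153
After the tint: rgb(255, 255, 153) = #ffff99.
Lerp each channel 45% toward 0:
  R: 255 − 114.75 = 140.25 → 140
  G: 255 + 0.45×(0−255) = 255 − 114.75 = 140.25 → 140
  B: 153 − 68.85 = 84.15 → 84
rgb(140, 140, 84) = #8c8c54.

#8c8c54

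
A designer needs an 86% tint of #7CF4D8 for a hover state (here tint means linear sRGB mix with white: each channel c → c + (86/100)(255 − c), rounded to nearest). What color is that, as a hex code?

#7CF4D8 is rgb(124, 244, 216).
Lerp each channel 86% toward 255:
  R: 124 + 112.66 = 236.66 → 237
  G: 244 + 0.86×(255−244) = 244 + 9.46 = 253.46 → 253
  B: 216 + 0.86×(255−216) = 216 + 33.54 = 249.54 → 250
rgb(237, 253, 250) = #EDFDFA.

#EDFDFA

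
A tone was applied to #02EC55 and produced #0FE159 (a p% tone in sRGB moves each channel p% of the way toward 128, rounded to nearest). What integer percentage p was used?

10%

#02EC55 is rgb(2, 236, 85); #0FE159 is rgb(15, 225, 89).
On the R channel (widest range): 15 ≈ 2 + (p/100)(128 − 2), so p ≈ 100×(15 − 2)/(128 − 2) = 1300/126 = 10.32.
p = 10 reproduces all three channels after rounding.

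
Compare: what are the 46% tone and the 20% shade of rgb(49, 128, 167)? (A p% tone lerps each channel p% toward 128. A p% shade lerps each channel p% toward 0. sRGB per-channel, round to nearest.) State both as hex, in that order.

46% tone:
  R: 49 + 0.46×(128−49) = 49 + 36.34 = 85.34 → 85
  G: 128 + 0.46×(128−128) = 128 + 0 = 128 → 128
  B: 167 + 0.46×(128−167) = 167 − 17.94 = 149.06 → 149
  → #558095
20% shade:
  R: 49 + 0.2×(0−49) = 49 − 9.8 = 39.2 → 39
  G: 128 − 25.6 = 102.4 → 102
  B: 167 + 0.2×(0−167) = 167 − 33.4 = 133.6 → 134
  → #276686

#558095, #276686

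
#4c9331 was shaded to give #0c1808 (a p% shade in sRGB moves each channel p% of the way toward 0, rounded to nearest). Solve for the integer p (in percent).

#4c9331 is rgb(76, 147, 49); #0c1808 is rgb(12, 24, 8).
On the G channel (widest range): 24 ≈ 147 + (p/100)(0 − 147), so p ≈ 100×(24 − 147)/(0 − 147) = -12300/-147 = 83.67.
p = 84 reproduces all three channels after rounding.

84%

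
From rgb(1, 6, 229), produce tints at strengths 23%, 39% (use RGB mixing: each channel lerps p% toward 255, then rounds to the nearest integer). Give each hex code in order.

#3B3FEB, #6467EF

23%: (1 + 58.42 = 59.42→59, 6 + 57.27 = 63.27→63, 229 + 5.98 = 234.98→235) → #3B3FEB
39%: (1 + 99.06 = 100.06→100, 6 + 97.11 = 103.11→103, 229 + 10.14 = 239.14→239) → #6467EF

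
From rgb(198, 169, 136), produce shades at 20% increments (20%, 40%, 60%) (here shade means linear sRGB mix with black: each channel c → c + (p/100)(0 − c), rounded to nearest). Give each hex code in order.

#9E876D, #776552, #4F4436

20%: (198 − 39.6 = 158.4→158, 169 − 33.8 = 135.2→135, 136 − 27.2 = 108.8→109) → #9E876D
40%: (198 − 79.2 = 118.8→119, 169 − 67.6 = 101.4→101, 136 − 54.4 = 81.6→82) → #776552
60%: (198 − 118.8 = 79.2→79, 169 − 101.4 = 67.6→68, 136 − 81.6 = 54.4→54) → #4F4436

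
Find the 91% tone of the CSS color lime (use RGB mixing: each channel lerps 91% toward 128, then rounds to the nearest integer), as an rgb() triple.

rgb(116, 139, 116)

CSS lime is rgb(0, 255, 0).
Lerp each channel 91% toward 128:
  R: 0 + 0.91×(128−0) = 0 + 116.48 = 116.48 → 116
  G: 255 + 0.91×(128−255) = 255 − 115.57 = 139.43 → 139
  B: 0 + 116.48 = 116.48 → 116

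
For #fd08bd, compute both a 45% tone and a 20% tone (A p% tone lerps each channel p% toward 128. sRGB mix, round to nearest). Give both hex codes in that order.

#c53ea2, #e420b1

#fd08bd is rgb(253, 8, 189).
45% tone:
  R: 253 + 0.45×(128−253) = 253 − 56.25 = 196.75 → 197
  G: 8 + 0.45×(128−8) = 8 + 54 = 62 → 62
  B: 189 − 27.45 = 161.55 → 162
  → #c53ea2
20% tone:
  R: 253 − 25 = 228 → 228
  G: 8 + 24 = 32 → 32
  B: 189 + 0.2×(128−189) = 189 − 12.2 = 176.8 → 177
  → #e420b1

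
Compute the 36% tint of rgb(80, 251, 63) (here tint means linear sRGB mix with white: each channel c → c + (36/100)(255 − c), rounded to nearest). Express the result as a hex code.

#8FFC84

A 36% tint moves each channel 36% toward 255:
  R: 80 + 0.36×(255−80) = 80 + 63 = 143 → 143
  G: 251 + 0.36×(255−251) = 251 + 1.44 = 252.44 → 252
  B: 63 + 69.12 = 132.12 → 132
rgb(143, 252, 132) = #8FFC84.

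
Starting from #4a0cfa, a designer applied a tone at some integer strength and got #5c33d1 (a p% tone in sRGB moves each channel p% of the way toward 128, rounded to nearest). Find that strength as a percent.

#4a0cfa is rgb(74, 12, 250); #5c33d1 is rgb(92, 51, 209).
On the B channel (widest range): 209 ≈ 250 + (p/100)(128 − 250), so p ≈ 100×(209 − 250)/(128 − 250) = -4100/-122 = 33.61.
p = 34 reproduces all three channels after rounding.

34%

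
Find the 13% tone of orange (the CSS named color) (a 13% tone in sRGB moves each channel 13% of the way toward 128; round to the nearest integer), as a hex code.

CSS orange is rgb(255, 165, 0).
Lerp each channel 13% toward 128:
  R: 255 + 0.13×(128−255) = 255 − 16.51 = 238.49 → 238
  G: 165 + 0.13×(128−165) = 165 − 4.81 = 160.19 → 160
  B: 0 + 0.13×(128−0) = 0 + 16.64 = 16.64 → 17
rgb(238, 160, 17) = #EEA011.

#EEA011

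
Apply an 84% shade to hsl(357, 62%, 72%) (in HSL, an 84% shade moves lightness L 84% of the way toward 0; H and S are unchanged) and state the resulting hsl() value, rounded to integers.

hsl(357, 62%, 12%)

L moves 84% from 72 toward 0: 72 − 60.48 = 11.52 → 12.
H and S are unchanged.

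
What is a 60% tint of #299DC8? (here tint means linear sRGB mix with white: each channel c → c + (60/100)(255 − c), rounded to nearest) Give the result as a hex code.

#A9D8E9

#299DC8 is rgb(41, 157, 200).
Per channel, c → c + 0.6(255 − c):
  R: 41 + 0.6×(255−41) = 41 + 128.4 = 169.4 → 169
  G: 157 + 0.6×(255−157) = 157 + 58.8 = 215.8 → 216
  B: 200 + 33 = 233 → 233
rgb(169, 216, 233) = #A9D8E9.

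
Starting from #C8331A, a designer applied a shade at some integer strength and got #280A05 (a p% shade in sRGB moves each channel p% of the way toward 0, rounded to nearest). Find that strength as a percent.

#C8331A is rgb(200, 51, 26); #280A05 is rgb(40, 10, 5).
On the R channel (widest range): 40 ≈ 200 + (p/100)(0 − 200), so p ≈ 100×(40 − 200)/(0 − 200) = -16000/-200 = 80.00.
p = 80 reproduces all three channels after rounding.

80%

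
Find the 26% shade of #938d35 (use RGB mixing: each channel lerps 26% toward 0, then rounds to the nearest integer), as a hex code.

#6d6827

#938d35 is rgb(147, 141, 53).
A 26% shade moves each channel 26% toward 0:
  R: 147 + 0.26×(0−147) = 147 − 38.22 = 108.78 → 109
  G: 141 + 0.26×(0−141) = 141 − 36.66 = 104.34 → 104
  B: 53 − 13.78 = 39.22 → 39
rgb(109, 104, 39) = #6d6827.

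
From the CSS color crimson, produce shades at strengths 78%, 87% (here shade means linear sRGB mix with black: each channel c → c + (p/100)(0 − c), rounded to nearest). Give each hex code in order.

#30040d, #1d0308

CSS crimson is rgb(220, 20, 60).
78%: (220 − 171.6 = 48.4→48, 20 − 15.6 = 4.4→4, 60 − 46.8 = 13.2→13) → #30040d
87%: (220 − 191.4 = 28.6→29, 20 − 17.4 = 2.6→3, 60 − 52.2 = 7.8→8) → #1d0308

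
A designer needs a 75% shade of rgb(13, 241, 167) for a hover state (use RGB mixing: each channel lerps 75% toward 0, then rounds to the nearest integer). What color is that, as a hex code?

Lerp each channel 75% toward 0:
  R: 13 − 9.75 = 3.25 → 3
  G: 241 + 0.75×(0−241) = 241 − 180.75 = 60.25 → 60
  B: 167 − 125.25 = 41.75 → 42
rgb(3, 60, 42) = #033c2a.

#033c2a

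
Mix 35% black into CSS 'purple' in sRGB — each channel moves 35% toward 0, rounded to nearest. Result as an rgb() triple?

CSS purple is rgb(128, 0, 128).
A 35% shade moves each channel 35% toward 0:
  R: 128 + 0.35×(0−128) = 128 − 44.8 = 83.2 → 83
  G: 0 + 0 = 0 → 0
  B: 128 + 0.35×(0−128) = 128 − 44.8 = 83.2 → 83

rgb(83, 0, 83)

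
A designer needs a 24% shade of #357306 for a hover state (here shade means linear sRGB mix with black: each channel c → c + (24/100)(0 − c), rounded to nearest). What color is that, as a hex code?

#285705

#357306 is rgb(53, 115, 6).
Lerp each channel 24% toward 0:
  R: 53 − 12.72 = 40.28 → 40
  G: 115 + 0.24×(0−115) = 115 − 27.6 = 87.4 → 87
  B: 6 − 1.44 = 4.56 → 5
rgb(40, 87, 5) = #285705.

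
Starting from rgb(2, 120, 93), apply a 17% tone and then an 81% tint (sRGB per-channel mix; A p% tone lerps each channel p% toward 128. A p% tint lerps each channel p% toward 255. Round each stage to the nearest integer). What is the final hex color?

A 17% tone moves each channel 17% toward 128:
  R: 2 + 21.42 = 23.42 → 23
  G: 120 + 0.17×(128−120) = 120 + 1.36 = 121.36 → 121
  B: 93 + 5.95 = 98.95 → 99
After the tone: rgb(23, 121, 99) = #177963.
An 81% tint moves each channel 81% toward 255:
  R: 23 + 0.81×(255−23) = 23 + 187.92 = 210.92 → 211
  G: 121 + 0.81×(255−121) = 121 + 108.54 = 229.54 → 230
  B: 99 + 126.36 = 225.36 → 225
rgb(211, 230, 225) = #D3E6E1.

#D3E6E1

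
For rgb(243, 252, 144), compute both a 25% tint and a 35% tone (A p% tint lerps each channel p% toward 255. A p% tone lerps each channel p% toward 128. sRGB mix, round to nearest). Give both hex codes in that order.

#f6fdac, #cbd18a

25% tint:
  R: 243 + 3 = 246 → 246
  G: 252 + 0.25×(255−252) = 252 + 0.75 = 252.75 → 253
  B: 144 + 27.75 = 171.75 → 172
  → #f6fdac
35% tone:
  R: 243 + 0.35×(128−243) = 243 − 40.25 = 202.75 → 203
  G: 252 + 0.35×(128−252) = 252 − 43.4 = 208.6 → 209
  B: 144 + 0.35×(128−144) = 144 − 5.6 = 138.4 → 138
  → #cbd18a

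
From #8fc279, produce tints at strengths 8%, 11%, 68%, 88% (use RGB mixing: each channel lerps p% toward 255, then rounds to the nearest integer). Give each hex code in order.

#98c784, #9bc988, #dbebd4, #f2f8ef

#8fc279 is rgb(143, 194, 121).
8%: (143 + 8.96 = 151.96→152, 194 + 4.88 = 198.88→199, 121 + 10.72 = 131.72→132) → #98c784
11%: (143 + 12.32 = 155.32→155, 194 + 6.71 = 200.71→201, 121 + 14.74 = 135.74→136) → #9bc988
68%: (143 + 76.16 = 219.16→219, 194 + 41.48 = 235.48→235, 121 + 91.12 = 212.12→212) → #dbebd4
88%: (143 + 98.56 = 241.56→242, 194 + 53.68 = 247.68→248, 121 + 117.92 = 238.92→239) → #f2f8ef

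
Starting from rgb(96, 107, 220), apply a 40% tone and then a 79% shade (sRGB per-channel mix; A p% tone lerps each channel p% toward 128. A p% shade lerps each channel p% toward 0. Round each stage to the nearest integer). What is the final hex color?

A 40% tone moves each channel 40% toward 128:
  R: 96 + 12.8 = 108.8 → 109
  G: 107 + 8.4 = 115.4 → 115
  B: 220 + 0.4×(128−220) = 220 − 36.8 = 183.2 → 183
After the tone: rgb(109, 115, 183) = #6d73b7.
A 79% shade moves each channel 79% toward 0:
  R: 109 + 0.79×(0−109) = 109 − 86.11 = 22.89 → 23
  G: 115 − 90.85 = 24.15 → 24
  B: 183 + 0.79×(0−183) = 183 − 144.57 = 38.43 → 38
rgb(23, 24, 38) = #171826.

#171826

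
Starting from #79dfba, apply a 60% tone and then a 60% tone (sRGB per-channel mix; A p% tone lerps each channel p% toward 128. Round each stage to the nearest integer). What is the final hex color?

#7f8f89

#79dfba is rgb(121, 223, 186).
Per channel, c → c + 0.6(128 − c):
  R: 121 + 4.2 = 125.2 → 125
  G: 223 + 0.6×(128−223) = 223 − 57 = 166 → 166
  B: 186 + 0.6×(128−186) = 186 − 34.8 = 151.2 → 151
After the tone: rgb(125, 166, 151) = #7da697.
Lerp each channel 60% toward 128:
  R: 125 + 1.8 = 126.8 → 127
  G: 166 + 0.6×(128−166) = 166 − 22.8 = 143.2 → 143
  B: 151 + 0.6×(128−151) = 151 − 13.8 = 137.2 → 137
rgb(127, 143, 137) = #7f8f89.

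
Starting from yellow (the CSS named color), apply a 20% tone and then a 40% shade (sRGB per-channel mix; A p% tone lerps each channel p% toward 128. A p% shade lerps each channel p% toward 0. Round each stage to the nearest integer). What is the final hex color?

CSS yellow is rgb(255, 255, 0).
Lerp each channel 20% toward 128:
  R: 255 + 0.2×(128−255) = 255 − 25.4 = 229.6 → 230
  G: 255 − 25.4 = 229.6 → 230
  B: 0 + 25.6 = 25.6 → 26
After the tone: rgb(230, 230, 26) = #e6e61a.
Per channel, c → c + 0.4(0 − c):
  R: 230 + 0.4×(0−230) = 230 − 92 = 138 → 138
  G: 230 + 0.4×(0−230) = 230 − 92 = 138 → 138
  B: 26 + 0.4×(0−26) = 26 − 10.4 = 15.6 → 16
rgb(138, 138, 16) = #8a8a10.

#8a8a10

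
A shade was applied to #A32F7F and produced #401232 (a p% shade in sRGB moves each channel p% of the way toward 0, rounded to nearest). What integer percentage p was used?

61%

#A32F7F is rgb(163, 47, 127); #401232 is rgb(64, 18, 50).
On the R channel (widest range): 64 ≈ 163 + (p/100)(0 − 163), so p ≈ 100×(64 − 163)/(0 − 163) = -9900/-163 = 60.74.
p = 61 reproduces all three channels after rounding.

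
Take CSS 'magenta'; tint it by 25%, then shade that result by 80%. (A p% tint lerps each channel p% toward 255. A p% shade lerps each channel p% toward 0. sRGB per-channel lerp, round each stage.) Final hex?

#330d33

CSS magenta is rgb(255, 0, 255).
A 25% tint moves each channel 25% toward 255:
  R: 255 + 0.25×(255−255) = 255 + 0 = 255 → 255
  G: 0 + 0.25×(255−0) = 0 + 63.75 = 63.75 → 64
  B: 255 + 0.25×(255−255) = 255 + 0 = 255 → 255
After the tint: rgb(255, 64, 255) = #ff40ff.
Lerp each channel 80% toward 0:
  R: 255 + 0.8×(0−255) = 255 − 204 = 51 → 51
  G: 64 + 0.8×(0−64) = 64 − 51.2 = 12.8 → 13
  B: 255 − 204 = 51 → 51
rgb(51, 13, 51) = #330d33.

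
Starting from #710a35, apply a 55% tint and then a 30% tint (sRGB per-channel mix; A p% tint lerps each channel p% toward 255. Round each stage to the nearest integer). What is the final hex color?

#710a35 is rgb(113, 10, 53).
A 55% tint moves each channel 55% toward 255:
  R: 113 + 0.55×(255−113) = 113 + 78.1 = 191.1 → 191
  G: 10 + 134.75 = 144.75 → 145
  B: 53 + 111.1 = 164.1 → 164
After the tint: rgb(191, 145, 164) = #bf91a4.
Per channel, c → c + 0.3(255 − c):
  R: 191 + 19.2 = 210.2 → 210
  G: 145 + 33 = 178 → 178
  B: 164 + 27.3 = 191.3 → 191
rgb(210, 178, 191) = #d2b2bf.

#d2b2bf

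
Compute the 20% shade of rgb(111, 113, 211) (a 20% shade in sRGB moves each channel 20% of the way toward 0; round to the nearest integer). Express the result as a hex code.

A 20% shade moves each channel 20% toward 0:
  R: 111 − 22.2 = 88.8 → 89
  G: 113 − 22.6 = 90.4 → 90
  B: 211 + 0.2×(0−211) = 211 − 42.2 = 168.8 → 169
rgb(89, 90, 169) = #595AA9.

#595AA9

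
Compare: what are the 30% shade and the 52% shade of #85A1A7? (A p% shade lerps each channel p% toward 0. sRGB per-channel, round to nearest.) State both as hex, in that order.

#85A1A7 is rgb(133, 161, 167).
30% shade:
  R: 133 + 0.3×(0−133) = 133 − 39.9 = 93.1 → 93
  G: 161 − 48.3 = 112.7 → 113
  B: 167 − 50.1 = 116.9 → 117
  → #5D7175
52% shade:
  R: 133 + 0.52×(0−133) = 133 − 69.16 = 63.84 → 64
  G: 161 + 0.52×(0−161) = 161 − 83.72 = 77.28 → 77
  B: 167 − 86.84 = 80.16 → 80
  → #404D50

#5D7175, #404D50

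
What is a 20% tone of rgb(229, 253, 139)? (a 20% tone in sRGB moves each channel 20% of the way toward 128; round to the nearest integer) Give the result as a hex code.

Per channel, c → c + 0.2(128 − c):
  R: 229 + 0.2×(128−229) = 229 − 20.2 = 208.8 → 209
  G: 253 + 0.2×(128−253) = 253 − 25 = 228 → 228
  B: 139 + 0.2×(128−139) = 139 − 2.2 = 136.8 → 137
rgb(209, 228, 137) = #d1e489.

#d1e489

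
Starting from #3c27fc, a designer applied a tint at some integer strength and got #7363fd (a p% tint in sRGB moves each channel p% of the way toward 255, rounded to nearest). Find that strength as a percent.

#3c27fc is rgb(60, 39, 252); #7363fd is rgb(115, 99, 253).
On the G channel (widest range): 99 ≈ 39 + (p/100)(255 − 39), so p ≈ 100×(99 − 39)/(255 − 39) = 6000/216 = 27.78.
p = 28 reproduces all three channels after rounding.

28%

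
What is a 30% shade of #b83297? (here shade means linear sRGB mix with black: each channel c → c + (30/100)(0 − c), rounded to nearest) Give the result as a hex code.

#b83297 is rgb(184, 50, 151).
A 30% shade moves each channel 30% toward 0:
  R: 184 + 0.3×(0−184) = 184 − 55.2 = 128.8 → 129
  G: 50 + 0.3×(0−50) = 50 − 15 = 35 → 35
  B: 151 + 0.3×(0−151) = 151 − 45.3 = 105.7 → 106
rgb(129, 35, 106) = #81236a.

#81236a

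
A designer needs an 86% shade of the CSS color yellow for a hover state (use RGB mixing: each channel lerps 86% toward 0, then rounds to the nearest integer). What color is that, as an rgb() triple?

rgb(36, 36, 0)

CSS yellow is rgb(255, 255, 0).
Per channel, c → c + 0.86(0 − c):
  R: 255 − 219.3 = 35.7 → 36
  G: 255 + 0.86×(0−255) = 255 − 219.3 = 35.7 → 36
  B: 0 + 0.86×(0−0) = 0 + 0 = 0 → 0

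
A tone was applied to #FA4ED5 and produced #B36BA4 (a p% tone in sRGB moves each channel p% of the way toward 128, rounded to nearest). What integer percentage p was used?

#FA4ED5 is rgb(250, 78, 213); #B36BA4 is rgb(179, 107, 164).
On the R channel (widest range): 179 ≈ 250 + (p/100)(128 − 250), so p ≈ 100×(179 − 250)/(128 − 250) = -7100/-122 = 58.20.
p = 58 reproduces all three channels after rounding.

58%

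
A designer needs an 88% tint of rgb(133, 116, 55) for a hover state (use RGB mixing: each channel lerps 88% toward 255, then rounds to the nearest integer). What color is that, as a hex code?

Per channel, c → c + 0.88(255 − c):
  R: 133 + 107.36 = 240.36 → 240
  G: 116 + 122.32 = 238.32 → 238
  B: 55 + 0.88×(255−55) = 55 + 176 = 231 → 231
rgb(240, 238, 231) = #F0EEE7.

#F0EEE7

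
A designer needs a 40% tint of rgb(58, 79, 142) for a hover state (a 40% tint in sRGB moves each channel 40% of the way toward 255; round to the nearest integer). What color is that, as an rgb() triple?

rgb(137, 149, 187)

A 40% tint moves each channel 40% toward 255:
  R: 58 + 78.8 = 136.8 → 137
  G: 79 + 0.4×(255−79) = 79 + 70.4 = 149.4 → 149
  B: 142 + 0.4×(255−142) = 142 + 45.2 = 187.2 → 187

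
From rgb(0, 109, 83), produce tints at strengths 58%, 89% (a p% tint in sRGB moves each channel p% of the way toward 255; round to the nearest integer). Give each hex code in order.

#94C2B7, #E3EFEC

58%: (0 + 147.9 = 147.9→148, 109 + 84.68 = 193.68→194, 83 + 99.76 = 182.76→183) → #94C2B7
89%: (0 + 226.95 = 226.95→227, 109 + 129.94 = 238.94→239, 83 + 153.08 = 236.08→236) → #E3EFEC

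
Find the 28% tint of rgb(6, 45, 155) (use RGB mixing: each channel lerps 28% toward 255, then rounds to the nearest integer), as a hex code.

#4c68b7

A 28% tint moves each channel 28% toward 255:
  R: 6 + 0.28×(255−6) = 6 + 69.72 = 75.72 → 76
  G: 45 + 58.8 = 103.8 → 104
  B: 155 + 28 = 183 → 183
rgb(76, 104, 183) = #4c68b7.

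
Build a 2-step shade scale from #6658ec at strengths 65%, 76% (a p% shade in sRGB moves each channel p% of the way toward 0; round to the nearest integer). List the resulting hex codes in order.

#6658ec is rgb(102, 88, 236).
65%: (102 − 66.3 = 35.7→36, 88 − 57.2 = 30.8→31, 236 − 153.4 = 82.6→83) → #241f53
76%: (102 − 77.52 = 24.48→24, 88 − 66.88 = 21.12→21, 236 − 179.36 = 56.64→57) → #181539

#241f53, #181539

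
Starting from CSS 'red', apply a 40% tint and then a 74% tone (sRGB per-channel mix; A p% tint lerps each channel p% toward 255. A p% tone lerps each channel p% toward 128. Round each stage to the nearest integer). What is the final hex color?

#a17979

CSS red is rgb(255, 0, 0).
Lerp each channel 40% toward 255:
  R: 255 + 0.4×(255−255) = 255 + 0 = 255 → 255
  G: 0 + 0.4×(255−0) = 0 + 102 = 102 → 102
  B: 0 + 102 = 102 → 102
After the tint: rgb(255, 102, 102) = #ff6666.
Per channel, c → c + 0.74(128 − c):
  R: 255 − 93.98 = 161.02 → 161
  G: 102 + 0.74×(128−102) = 102 + 19.24 = 121.24 → 121
  B: 102 + 19.24 = 121.24 → 121
rgb(161, 121, 121) = #a17979.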